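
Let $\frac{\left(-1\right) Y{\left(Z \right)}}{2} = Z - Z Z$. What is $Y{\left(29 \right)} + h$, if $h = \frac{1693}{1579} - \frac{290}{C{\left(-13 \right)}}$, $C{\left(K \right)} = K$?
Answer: $\frac{33815767}{20527} \approx 1647.4$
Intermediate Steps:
$Y{\left(Z \right)} = - 2 Z + 2 Z^{2}$ ($Y{\left(Z \right)} = - 2 \left(Z - Z Z\right) = - 2 \left(Z - Z^{2}\right) = - 2 Z + 2 Z^{2}$)
$h = \frac{479919}{20527}$ ($h = \frac{1693}{1579} - \frac{290}{-13} = 1693 \cdot \frac{1}{1579} - - \frac{290}{13} = \frac{1693}{1579} + \frac{290}{13} = \frac{479919}{20527} \approx 23.38$)
$Y{\left(29 \right)} + h = 2 \cdot 29 \left(-1 + 29\right) + \frac{479919}{20527} = 2 \cdot 29 \cdot 28 + \frac{479919}{20527} = 1624 + \frac{479919}{20527} = \frac{33815767}{20527}$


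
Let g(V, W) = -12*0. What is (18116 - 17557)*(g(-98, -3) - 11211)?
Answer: -6266949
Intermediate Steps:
g(V, W) = 0
(18116 - 17557)*(g(-98, -3) - 11211) = (18116 - 17557)*(0 - 11211) = 559*(-11211) = -6266949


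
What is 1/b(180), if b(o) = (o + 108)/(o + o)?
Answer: 5/4 ≈ 1.2500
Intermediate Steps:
b(o) = (108 + o)/(2*o) (b(o) = (108 + o)/((2*o)) = (108 + o)*(1/(2*o)) = (108 + o)/(2*o))
1/b(180) = 1/((½)*(108 + 180)/180) = 1/((½)*(1/180)*288) = 1/(⅘) = 5/4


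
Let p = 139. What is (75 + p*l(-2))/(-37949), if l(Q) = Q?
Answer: 203/37949 ≈ 0.0053493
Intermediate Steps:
(75 + p*l(-2))/(-37949) = (75 + 139*(-2))/(-37949) = (75 - 278)*(-1/37949) = -203*(-1/37949) = 203/37949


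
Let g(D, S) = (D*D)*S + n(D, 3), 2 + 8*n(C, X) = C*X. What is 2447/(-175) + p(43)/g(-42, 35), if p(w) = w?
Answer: -151031103/10801700 ≈ -13.982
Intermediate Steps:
n(C, X) = -1/4 + C*X/8 (n(C, X) = -1/4 + (C*X)/8 = -1/4 + C*X/8)
g(D, S) = -1/4 + 3*D/8 + S*D**2 (g(D, S) = (D*D)*S + (-1/4 + (1/8)*D*3) = D**2*S + (-1/4 + 3*D/8) = S*D**2 + (-1/4 + 3*D/8) = -1/4 + 3*D/8 + S*D**2)
2447/(-175) + p(43)/g(-42, 35) = 2447/(-175) + 43/(-1/4 + (3/8)*(-42) + 35*(-42)**2) = 2447*(-1/175) + 43/(-1/4 - 63/4 + 35*1764) = -2447/175 + 43/(-1/4 - 63/4 + 61740) = -2447/175 + 43/61724 = -151031103/10801700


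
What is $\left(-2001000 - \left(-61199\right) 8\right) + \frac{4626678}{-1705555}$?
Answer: $- \frac{2577794098118}{1705555} \approx -1.5114 \cdot 10^{6}$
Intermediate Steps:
$\left(-2001000 - \left(-61199\right) 8\right) + \frac{4626678}{-1705555} = \left(-2001000 - -489592\right) + 4626678 \left(- \frac{1}{1705555}\right) = \left(-2001000 + 489592\right) - \frac{4626678}{1705555} = -1511408 - \frac{4626678}{1705555} = - \frac{2577794098118}{1705555}$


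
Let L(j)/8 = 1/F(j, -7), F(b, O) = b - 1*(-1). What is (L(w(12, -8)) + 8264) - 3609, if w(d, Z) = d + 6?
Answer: 88453/19 ≈ 4655.4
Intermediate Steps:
F(b, O) = 1 + b (F(b, O) = b + 1 = 1 + b)
w(d, Z) = 6 + d
L(j) = 8/(1 + j)
(L(w(12, -8)) + 8264) - 3609 = (8/(1 + (6 + 12)) + 8264) - 3609 = (8/(1 + 18) + 8264) - 3609 = (8/19 + 8264) - 3609 = 157024/19 - 3609 = 88453/19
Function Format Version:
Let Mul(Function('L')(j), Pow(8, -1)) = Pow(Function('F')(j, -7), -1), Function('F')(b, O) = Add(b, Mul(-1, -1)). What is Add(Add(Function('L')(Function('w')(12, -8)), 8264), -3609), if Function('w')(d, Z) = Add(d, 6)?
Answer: Rational(88453, 19) ≈ 4655.4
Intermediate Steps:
Function('F')(b, O) = Add(1, b) (Function('F')(b, O) = Add(b, 1) = Add(1, b))
Function('w')(d, Z) = Add(6, d)
Function('L')(j) = Mul(8, Pow(Add(1, j), -1))
Add(Add(Function('L')(Function('w')(12, -8)), 8264), -3609) = Add(Add(Mul(8, Pow(Add(1, Add(6, 12)), -1)), 8264), -3609) = Add(Add(Mul(8, Pow(Add(1, 18), -1)), 8264), -3609) = Add(Add(Mul(8, Pow(19, -1)), 8264), -3609) = Add(Add(Mul(8, Rational(1, 19)), 8264), -3609) = Add(Add(Rational(8, 19), 8264), -3609) = Add(Rational(157024, 19), -3609) = Rational(88453, 19)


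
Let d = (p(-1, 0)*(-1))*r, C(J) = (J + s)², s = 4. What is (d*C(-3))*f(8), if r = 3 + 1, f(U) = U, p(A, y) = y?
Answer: 0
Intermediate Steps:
C(J) = (4 + J)² (C(J) = (J + 4)² = (4 + J)²)
r = 4
d = 0 (d = (0*(-1))*4 = 0*4 = 0)
(d*C(-3))*f(8) = (0*(4 - 3)²)*8 = (0*1²)*8 = (0*1)*8 = 0*8 = 0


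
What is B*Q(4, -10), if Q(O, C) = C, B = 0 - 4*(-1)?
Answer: -40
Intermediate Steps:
B = 4 (B = 0 + 4 = 4)
B*Q(4, -10) = 4*(-10) = -40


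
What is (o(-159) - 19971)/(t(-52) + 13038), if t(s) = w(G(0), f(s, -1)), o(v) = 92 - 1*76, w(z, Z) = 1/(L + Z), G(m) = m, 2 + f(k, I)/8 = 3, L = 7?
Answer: -299325/195571 ≈ -1.5305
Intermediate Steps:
f(k, I) = 8 (f(k, I) = -16 + 8*3 = -16 + 24 = 8)
w(z, Z) = 1/(7 + Z)
o(v) = 16 (o(v) = 92 - 76 = 16)
t(s) = 1/15 (t(s) = 1/(7 + 8) = 1/15)
(o(-159) - 19971)/(t(-52) + 13038) = (16 - 19971)/(1/15 + 13038) = -19955/195571/15 = -19955*15/195571 = -299325/195571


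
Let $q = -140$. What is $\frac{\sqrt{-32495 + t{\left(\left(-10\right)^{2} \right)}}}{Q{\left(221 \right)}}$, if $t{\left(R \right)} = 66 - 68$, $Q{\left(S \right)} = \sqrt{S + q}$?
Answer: $\frac{i \sqrt{32497}}{9} \approx 20.03 i$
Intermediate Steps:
$Q{\left(S \right)} = \sqrt{-140 + S}$ ($Q{\left(S \right)} = \sqrt{S - 140} = \sqrt{-140 + S}$)
$t{\left(R \right)} = -2$
$\frac{\sqrt{-32495 + t{\left(\left(-10\right)^{2} \right)}}}{Q{\left(221 \right)}} = \frac{\sqrt{-32495 - 2}}{\sqrt{-140 + 221}} = \frac{\sqrt{-32497}}{\sqrt{81}} = \frac{i \sqrt{32497}}{9}$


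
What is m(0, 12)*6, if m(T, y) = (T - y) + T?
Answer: -72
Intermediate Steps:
m(T, y) = -y + 2*T
m(0, 12)*6 = (-1*12 + 2*0)*6 = (-12 + 0)*6 = -12*6 = -72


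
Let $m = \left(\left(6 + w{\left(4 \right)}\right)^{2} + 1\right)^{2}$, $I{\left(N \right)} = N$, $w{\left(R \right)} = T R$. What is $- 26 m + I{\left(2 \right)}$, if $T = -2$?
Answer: $-648$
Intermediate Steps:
$w{\left(R \right)} = - 2 R$
$m = 25$ ($m = \left(\left(6 - 8\right)^{2} + 1\right)^{2} = \left(\left(-2\right)^{2} + 1\right)^{2} = \left(4 + 1\right)^{2} = 5^{2} = 25$)
$- 26 m + I{\left(2 \right)} = \left(-26\right) 25 + 2 = -650 + 2 = -648$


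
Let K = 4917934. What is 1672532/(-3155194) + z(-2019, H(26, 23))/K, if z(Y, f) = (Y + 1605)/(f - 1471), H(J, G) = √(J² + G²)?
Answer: -635305304790949069/1198489297884351452 + 207*√1205/5317850557012 ≈ -0.53009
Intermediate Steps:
H(J, G) = √(G² + J²)
z(Y, f) = (1605 + Y)/(-1471 + f)
1672532/(-3155194) + z(-2019, H(26, 23))/K = 1672532/(-3155194) + ((1605 - 2019)/(-1471 + √(23² + 26²)))/4917934 = 1672532*(-1/3155194) + (-414/(-1471 + √(529 + 676)))*(1/4917934) = -836266/1577597 + (-414/(-1471 + √1205))*(1/4917934) = -836266/1577597 - 414/(-1471 + √1205)*(1/4917934) = -836266/1577597 - 207/(2458967*(-1471 + √1205))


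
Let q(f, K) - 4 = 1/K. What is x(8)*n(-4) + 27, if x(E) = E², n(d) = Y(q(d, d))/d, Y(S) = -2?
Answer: 59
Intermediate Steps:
q(f, K) = 4 + 1/K
n(d) = -2/d
x(8)*n(-4) + 27 = 8²*(-2/(-4)) + 27 = 64*(-2*(-¼)) + 27 = 64*(½) + 27 = 32 + 27 = 59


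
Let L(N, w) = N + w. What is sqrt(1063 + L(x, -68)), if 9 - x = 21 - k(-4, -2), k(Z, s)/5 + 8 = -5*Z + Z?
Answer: sqrt(1023) ≈ 31.984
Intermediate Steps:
k(Z, s) = -40 - 20*Z (k(Z, s) = -40 + 5*(-5*Z + Z) = -40 + 5*(-4*Z) = -40 - 20*Z)
x = 28 (x = 9 - (21 - (-40 - 20*(-4))) = 9 - (21 - (-40 + 80)) = 9 - (21 - 1*40) = 9 - (21 - 40) = 9 - 1*(-19) = 9 + 19 = 28)
sqrt(1063 + L(x, -68)) = sqrt(1063 + (28 - 68)) = sqrt(1063 - 40) = sqrt(1023)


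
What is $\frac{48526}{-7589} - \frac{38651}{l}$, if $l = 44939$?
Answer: $- \frac{2474032353}{341042071} \approx -7.2543$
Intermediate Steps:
$\frac{48526}{-7589} - \frac{38651}{l} = \frac{48526}{-7589} - \frac{38651}{44939} = 48526 \left(- \frac{1}{7589}\right) - \frac{38651}{44939} = - \frac{48526}{7589} - \frac{38651}{44939} = - \frac{2474032353}{341042071}$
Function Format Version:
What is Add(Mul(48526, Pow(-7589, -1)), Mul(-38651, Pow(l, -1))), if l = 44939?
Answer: Rational(-2474032353, 341042071) ≈ -7.2543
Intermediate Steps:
Add(Mul(48526, Pow(-7589, -1)), Mul(-38651, Pow(l, -1))) = Add(Mul(48526, Pow(-7589, -1)), Mul(-38651, Pow(44939, -1))) = Add(Mul(48526, Rational(-1, 7589)), Mul(-38651, Rational(1, 44939))) = Add(Rational(-48526, 7589), Rational(-38651, 44939)) = Rational(-2474032353, 341042071)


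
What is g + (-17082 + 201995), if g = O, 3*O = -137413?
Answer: 417326/3 ≈ 1.3911e+5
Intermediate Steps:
O = -137413/3 (O = (⅓)*(-137413) = -137413/3 ≈ -45804.)
g = -137413/3 ≈ -45804.
g + (-17082 + 201995) = -137413/3 + (-17082 + 201995) = -137413/3 + 184913 = 417326/3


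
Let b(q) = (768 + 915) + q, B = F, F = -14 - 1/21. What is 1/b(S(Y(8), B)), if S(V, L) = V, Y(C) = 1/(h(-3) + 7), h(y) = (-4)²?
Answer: 23/38710 ≈ 0.00059416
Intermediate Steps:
h(y) = 16
F = -295/21 (F = -14 - 1*1/21 = -14 - 1/21 = -295/21 ≈ -14.048)
B = -295/21 ≈ -14.048
Y(C) = 1/23 (Y(C) = 1/(16 + 7) = 1/23)
b(q) = 1683 + q
1/b(S(Y(8), B)) = 1/(1683 + 1/23) = 1/(38710/23) = 23/38710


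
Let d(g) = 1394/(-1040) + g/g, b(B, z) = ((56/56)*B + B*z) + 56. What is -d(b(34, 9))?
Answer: 177/520 ≈ 0.34038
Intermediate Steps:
b(B, z) = 56 + B + B*z (b(B, z) = ((56*(1/56))*B + B*z) + 56 = (1*B + B*z) + 56 = (B + B*z) + 56 = 56 + B + B*z)
d(g) = -177/520 (d(g) = 1394*(-1/1040) + 1 = -697/520 + 1 = -177/520)
-d(b(34, 9)) = -1*(-177/520) = 177/520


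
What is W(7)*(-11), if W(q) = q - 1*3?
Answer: -44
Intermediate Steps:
W(q) = -3 + q (W(q) = q - 3 = -3 + q)
W(7)*(-11) = (-3 + 7)*(-11) = 4*(-11) = -44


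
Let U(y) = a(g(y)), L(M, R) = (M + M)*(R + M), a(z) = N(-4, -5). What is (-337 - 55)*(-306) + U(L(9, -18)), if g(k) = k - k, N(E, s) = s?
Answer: 119947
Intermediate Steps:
g(k) = 0
a(z) = -5
L(M, R) = 2*M*(M + R) (L(M, R) = (2*M)*(M + R) = 2*M*(M + R))
U(y) = -5
(-337 - 55)*(-306) + U(L(9, -18)) = (-337 - 55)*(-306) - 5 = -392*(-306) - 5 = 119952 - 5 = 119947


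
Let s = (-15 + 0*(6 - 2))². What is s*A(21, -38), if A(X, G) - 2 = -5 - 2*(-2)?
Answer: 225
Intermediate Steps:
A(X, G) = 1 (A(X, G) = 2 + (-5 - 2*(-2)) = 2 + (-5 + 4) = 2 - 1 = 1)
s = 225 (s = (-15 + 0*4)² = (-15 + 0)² = (-15)² = 225)
s*A(21, -38) = 225*1 = 225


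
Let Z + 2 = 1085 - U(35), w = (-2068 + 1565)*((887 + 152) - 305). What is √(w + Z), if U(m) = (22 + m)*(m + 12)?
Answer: I*√370798 ≈ 608.93*I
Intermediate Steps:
U(m) = (12 + m)*(22 + m) (U(m) = (22 + m)*(12 + m) = (12 + m)*(22 + m))
w = -369202 (w = -503*(1039 - 305) = -503*734 = -369202)
Z = -1596 (Z = -2 + (1085 - (264 + 35² + 34*35)) = -2 + (1085 - (264 + 1225 + 1190)) = -2 + (1085 - 1*2679) = -2 + (1085 - 2679) = -2 - 1594 = -1596)
√(w + Z) = √(-369202 - 1596) = √(-370798) = I*√370798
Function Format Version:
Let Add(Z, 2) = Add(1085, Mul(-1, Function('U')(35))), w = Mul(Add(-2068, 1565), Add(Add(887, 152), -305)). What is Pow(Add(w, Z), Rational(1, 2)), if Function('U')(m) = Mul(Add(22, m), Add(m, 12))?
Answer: Mul(I, Pow(370798, Rational(1, 2))) ≈ Mul(608.93, I)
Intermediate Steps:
Function('U')(m) = Mul(Add(12, m), Add(22, m)) (Function('U')(m) = Mul(Add(22, m), Add(12, m)) = Mul(Add(12, m), Add(22, m)))
w = -369202 (w = Mul(-503, Add(1039, -305)) = Mul(-503, 734) = -369202)
Z = -1596 (Z = Add(-2, Add(1085, Mul(-1, Add(264, Pow(35, 2), Mul(34, 35))))) = Add(-2, Add(1085, Mul(-1, Add(264, 1225, 1190)))) = Add(-2, Add(1085, Mul(-1, 2679))) = Add(-2, Add(1085, -2679)) = Add(-2, -1594) = -1596)
Pow(Add(w, Z), Rational(1, 2)) = Pow(Add(-369202, -1596), Rational(1, 2)) = Pow(-370798, Rational(1, 2)) = Mul(I, Pow(370798, Rational(1, 2)))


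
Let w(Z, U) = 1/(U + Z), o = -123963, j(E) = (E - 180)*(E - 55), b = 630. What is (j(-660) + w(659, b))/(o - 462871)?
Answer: -774173401/756429026 ≈ -1.0235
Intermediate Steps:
j(E) = (-180 + E)*(-55 + E)
(j(-660) + w(659, b))/(o - 462871) = ((9900 + (-660)² - 235*(-660)) + 1/(630 + 659))/(-123963 - 462871) = ((9900 + 435600 + 155100) + 1/1289)/(-586834) = (600600 + 1/1289)*(-1/586834) = (774173401/1289)*(-1/586834) = -774173401/756429026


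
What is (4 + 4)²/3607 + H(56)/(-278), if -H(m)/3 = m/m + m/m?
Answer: 19717/501373 ≈ 0.039326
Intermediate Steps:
H(m) = -6 (H(m) = -3*(m/m + m/m) = -3*(1 + 1) = -3*2 = -6)
(4 + 4)²/3607 + H(56)/(-278) = (4 + 4)²/3607 - 6/(-278) = 8²*(1/3607) - 6*(-1/278) = 64*(1/3607) + 3/139 = 64/3607 + 3/139 = 19717/501373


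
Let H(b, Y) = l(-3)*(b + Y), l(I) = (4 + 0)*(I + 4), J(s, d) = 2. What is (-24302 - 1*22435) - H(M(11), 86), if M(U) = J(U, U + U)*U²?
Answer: -48049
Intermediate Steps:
l(I) = 16 + 4*I (l(I) = 4*(4 + I) = 16 + 4*I)
M(U) = 2*U²
H(b, Y) = 4*Y + 4*b (H(b, Y) = (16 + 4*(-3))*(b + Y) = (16 - 12)*(Y + b) = 4*(Y + b) = 4*Y + 4*b)
(-24302 - 1*22435) - H(M(11), 86) = (-24302 - 1*22435) - (4*86 + 4*(2*11²)) = (-24302 - 22435) - (344 + 4*(2*121)) = -46737 - (344 + 4*242) = -46737 - (344 + 968) = -46737 - 1*1312 = -46737 - 1312 = -48049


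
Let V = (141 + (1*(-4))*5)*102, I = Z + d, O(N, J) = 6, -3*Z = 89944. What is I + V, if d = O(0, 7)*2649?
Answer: -5236/3 ≈ -1745.3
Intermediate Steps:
Z = -89944/3 (Z = -⅓*89944 = -89944/3 ≈ -29981.)
d = 15894 (d = 6*2649 = 15894)
I = -42262/3 (I = -89944/3 + 15894 = -42262/3 ≈ -14087.)
V = 12342 (V = (141 - 4*5)*102 = (141 - 20)*102 = 121*102 = 12342)
I + V = -42262/3 + 12342 = -5236/3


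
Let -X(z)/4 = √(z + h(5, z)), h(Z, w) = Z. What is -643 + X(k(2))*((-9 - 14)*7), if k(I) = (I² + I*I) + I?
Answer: -643 + 644*√15 ≈ 1851.2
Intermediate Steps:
k(I) = I + 2*I² (k(I) = (I² + I²) + I = 2*I² + I = I + 2*I²)
X(z) = -4*√(5 + z) (X(z) = -4*√(z + 5) = -4*√(5 + z))
-643 + X(k(2))*((-9 - 14)*7) = -643 + (-4*√(5 + 2*(1 + 2*2)))*((-9 - 14)*7) = -643 + (-4*√(5 + 2*(1 + 4)))*(-23*7) = -643 - 4*√(5 + 2*5)*(-161) = -643 - 4*√(5 + 10)*(-161) = -643 - 4*√15*(-161) = -643 + 644*√15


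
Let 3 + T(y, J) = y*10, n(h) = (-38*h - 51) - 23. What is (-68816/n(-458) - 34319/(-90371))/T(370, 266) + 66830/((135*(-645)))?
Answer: -1549736504669345/2016650209093893 ≈ -0.76847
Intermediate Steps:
n(h) = -74 - 38*h (n(h) = (-51 - 38*h) - 23 = -74 - 38*h)
T(y, J) = -3 + 10*y (T(y, J) = -3 + y*10 = -3 + 10*y)
(-68816/n(-458) - 34319/(-90371))/T(370, 266) + 66830/((135*(-645))) = (-68816/(-74 - 38*(-458)) - 34319/(-90371))/(-3 + 10*370) + 66830/((135*(-645))) = (-68816/(-74 + 17404) - 34319*(-1/90371))/(-3 + 3700) + 66830/(-87075) = (-68816/17330 + 34319/90371)/3697 + 66830*(-1/87075) = (-68816*1/17330 + 34319/90371)*(1/3697) - 13366/17415 = (-34408/8665 + 34319/90371)*(1/3697) - 13366/17415 = -2812111233/783064715*1/3697 - 13366/17415 = -2812111233/2894990251355 - 13366/17415 = -1549736504669345/2016650209093893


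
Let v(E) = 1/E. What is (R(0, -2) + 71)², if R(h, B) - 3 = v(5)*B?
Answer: 135424/25 ≈ 5417.0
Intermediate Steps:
R(h, B) = 3 + B/5
(R(0, -2) + 71)² = ((3 + (⅕)*(-2)) + 71)² = ((3 - ⅖) + 71)² = (13/5 + 71)² = (368/5)² = 135424/25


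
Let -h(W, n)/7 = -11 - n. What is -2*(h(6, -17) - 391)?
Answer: 866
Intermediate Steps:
h(W, n) = 77 + 7*n (h(W, n) = -7*(-11 - n) = 77 + 7*n)
-2*(h(6, -17) - 391) = -2*((77 + 7*(-17)) - 391) = -2*((77 - 119) - 391) = -2*(-42 - 391) = -2*(-433) = 866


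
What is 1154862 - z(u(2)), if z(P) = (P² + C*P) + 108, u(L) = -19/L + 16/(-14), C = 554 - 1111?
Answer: 225147681/196 ≈ 1.1487e+6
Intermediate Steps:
C = -557
u(L) = -8/7 - 19/L (u(L) = -19/L + 16*(-1/14) = -19/L - 8/7 = -8/7 - 19/L)
z(P) = 108 + P² - 557*P (z(P) = (P² - 557*P) + 108 = 108 + P² - 557*P)
1154862 - z(u(2)) = 1154862 - (108 + (-8/7 - 19/2)² - 557*(-8/7 - 19/2)) = 1154862 - (108 + (-149/14)² - 557*(-149/14)) = 1154862 - (108 + 22201/196 + 82993/14) = 1154862 - 1*1205271/196 = 1154862 - 1205271/196 = 225147681/196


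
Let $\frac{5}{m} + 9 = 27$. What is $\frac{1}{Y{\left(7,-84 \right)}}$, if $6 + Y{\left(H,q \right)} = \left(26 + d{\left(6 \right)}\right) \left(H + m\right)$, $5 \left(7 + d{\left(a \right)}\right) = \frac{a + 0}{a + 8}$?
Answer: $\frac{315}{41864} \approx 0.0075244$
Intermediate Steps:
$d{\left(a \right)} = -7 + \frac{a}{5 \left(8 + a\right)}$ ($d{\left(a \right)} = -7 + \frac{\left(a + 0\right) \frac{1}{a + 8}}{5} = -7 + \frac{a \frac{1}{8 + a}}{5} = -7 + \frac{a}{5 \left(8 + a\right)}$)
$m = \frac{5}{18}$ ($m = \frac{5}{-9 + 27} = \frac{5}{18} \approx 0.27778$)
$Y{\left(H,q \right)} = - \frac{44}{63} + \frac{668 H}{35}$ ($Y{\left(H,q \right)} = -6 + \left(26 + \frac{2 \left(-140 - 102\right)}{5 \left(8 + 6\right)}\right) \left(H + \frac{5}{18}\right) = -6 + \left(26 + \frac{2 \left(-140 - 102\right)}{5 \cdot 14}\right) \left(\frac{5}{18} + H\right) = -6 + \left(26 + \frac{2}{5} \cdot \frac{1}{14} \left(-242\right)\right) \left(\frac{5}{18} + H\right) = -6 + \left(26 - \frac{242}{35}\right) \left(\frac{5}{18} + H\right) = -6 + \frac{668 \left(\frac{5}{18} + H\right)}{35} = -6 + \left(\frac{334}{63} + \frac{668 H}{35}\right) = - \frac{44}{63} + \frac{668 H}{35}$)
$\frac{1}{Y{\left(7,-84 \right)}} = \frac{1}{- \frac{44}{63} + \frac{668}{35} \cdot 7} = \frac{1}{- \frac{44}{63} + \frac{668}{5}} = \frac{1}{\frac{41864}{315}} = \frac{315}{41864}$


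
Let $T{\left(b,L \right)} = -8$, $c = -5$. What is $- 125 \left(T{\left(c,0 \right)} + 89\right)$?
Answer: $-10125$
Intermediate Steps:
$- 125 \left(T{\left(c,0 \right)} + 89\right) = - 125 \left(-8 + 89\right) = \left(-125\right) 81 = -10125$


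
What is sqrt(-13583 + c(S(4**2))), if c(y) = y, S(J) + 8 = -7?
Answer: I*sqrt(13598) ≈ 116.61*I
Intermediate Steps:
S(J) = -15 (S(J) = -8 - 7 = -15)
sqrt(-13583 + c(S(4**2))) = sqrt(-13583 - 15) = sqrt(-13598) = I*sqrt(13598)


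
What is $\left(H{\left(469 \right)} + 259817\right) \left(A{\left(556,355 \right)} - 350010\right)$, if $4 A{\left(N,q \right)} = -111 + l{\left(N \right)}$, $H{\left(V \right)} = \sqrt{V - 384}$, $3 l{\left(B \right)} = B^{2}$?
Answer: $- \frac{1011030308989}{12} - \frac{3891317 \sqrt{85}}{12} \approx -8.4256 \cdot 10^{10}$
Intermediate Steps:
$l{\left(B \right)} = \frac{B^{2}}{3}$
$H{\left(V \right)} = \sqrt{-384 + V}$
$A{\left(N,q \right)} = - \frac{111}{4} + \frac{N^{2}}{12}$ ($A{\left(N,q \right)} = \frac{-111 + \frac{N^{2}}{3}}{4} = - \frac{111}{4} + \frac{N^{2}}{12}$)
$\left(H{\left(469 \right)} + 259817\right) \left(A{\left(556,355 \right)} - 350010\right) = \left(\sqrt{-384 + 469} + 259817\right) \left(\left(- \frac{111}{4} + \frac{556^{2}}{12}\right) - 350010\right) = \left(\sqrt{85} + 259817\right) \left(\left(- \frac{111}{4} + \frac{1}{12} \cdot 309136\right) - 350010\right) = \left(259817 + \sqrt{85}\right) \left(\left(- \frac{111}{4} + \frac{77284}{3}\right) - 350010\right) = \left(259817 + \sqrt{85}\right) \left(\frac{308803}{12} - 350010\right) = \left(259817 + \sqrt{85}\right) \left(- \frac{3891317}{12}\right) = - \frac{1011030308989}{12} - \frac{3891317 \sqrt{85}}{12}$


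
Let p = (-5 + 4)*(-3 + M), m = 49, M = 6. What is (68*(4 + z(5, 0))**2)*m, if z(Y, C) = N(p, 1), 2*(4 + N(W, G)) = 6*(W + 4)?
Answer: 29988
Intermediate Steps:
p = -3 (p = (-5 + 4)*(-3 + 6) = -1*3 = -3)
N(W, G) = 8 + 3*W (N(W, G) = -4 + (6*(W + 4))/2 = -4 + (6*(4 + W))/2 = -4 + (24 + 6*W)/2 = -4 + (12 + 3*W) = 8 + 3*W)
z(Y, C) = -1 (z(Y, C) = 8 + 3*(-3) = 8 - 9 = -1)
(68*(4 + z(5, 0))**2)*m = (68*(4 - 1)**2)*49 = (68*3**2)*49 = (68*9)*49 = 612*49 = 29988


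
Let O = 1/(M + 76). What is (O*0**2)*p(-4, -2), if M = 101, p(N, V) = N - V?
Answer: 0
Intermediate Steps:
O = 1/177 (O = 1/(101 + 76) = 1/177 ≈ 0.0056497)
(O*0**2)*p(-4, -2) = ((1/177)*0**2)*(-4 - 1*(-2)) = ((1/177)*0)*(-4 + 2) = 0*(-2) = 0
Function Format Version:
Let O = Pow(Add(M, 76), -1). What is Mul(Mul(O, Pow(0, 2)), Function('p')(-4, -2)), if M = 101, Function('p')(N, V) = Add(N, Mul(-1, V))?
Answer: 0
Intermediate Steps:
O = Rational(1, 177) (O = Pow(Add(101, 76), -1) = Pow(177, -1) = Rational(1, 177) ≈ 0.0056497)
Mul(Mul(O, Pow(0, 2)), Function('p')(-4, -2)) = Mul(Mul(Rational(1, 177), Pow(0, 2)), Add(-4, Mul(-1, -2))) = Mul(Mul(Rational(1, 177), 0), Add(-4, 2)) = Mul(0, -2) = 0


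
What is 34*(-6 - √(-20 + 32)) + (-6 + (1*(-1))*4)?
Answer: -214 - 68*√3 ≈ -331.78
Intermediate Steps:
34*(-6 - √(-20 + 32)) + (-6 + (1*(-1))*4) = 34*(-6 - √12) + (-6 - 1*4) = 34*(-6 - 2*√3) + (-6 - 4) = 34*(-6 - 2*√3) - 10 = (-204 - 68*√3) - 10 = -214 - 68*√3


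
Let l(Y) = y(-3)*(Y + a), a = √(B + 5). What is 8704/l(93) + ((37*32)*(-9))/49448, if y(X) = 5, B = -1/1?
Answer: 53166724/2935975 ≈ 18.109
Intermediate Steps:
B = -1 (B = -1*1 = -1)
a = 2 (a = √(-1 + 5) = √4 = 2)
l(Y) = 10 + 5*Y (l(Y) = 5*(Y + 2) = 5*(2 + Y) = 10 + 5*Y)
8704/l(93) + ((37*32)*(-9))/49448 = 8704/(10 + 5*93) + ((37*32)*(-9))/49448 = 8704/(10 + 465) + (1184*(-9))*(1/49448) = 8704/475 - 10656*1/49448 = 8704*(1/475) - 1332/6181 = 8704/475 - 1332/6181 = 53166724/2935975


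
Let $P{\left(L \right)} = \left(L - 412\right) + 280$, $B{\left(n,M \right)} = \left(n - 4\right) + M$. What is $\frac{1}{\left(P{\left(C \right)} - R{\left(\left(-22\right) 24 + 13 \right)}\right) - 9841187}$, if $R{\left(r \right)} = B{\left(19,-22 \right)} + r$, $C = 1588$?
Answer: $- \frac{1}{9839209} \approx -1.0163 \cdot 10^{-7}$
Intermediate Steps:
$B{\left(n,M \right)} = -4 + M + n$ ($B{\left(n,M \right)} = \left(-4 + n\right) + M = -4 + M + n$)
$P{\left(L \right)} = -132 + L$ ($P{\left(L \right)} = \left(-412 + L\right) + 280 = -132 + L$)
$R{\left(r \right)} = -7 + r$ ($R{\left(r \right)} = \left(-4 - 22 + 19\right) + r = -7 + r$)
$\frac{1}{\left(P{\left(C \right)} - R{\left(\left(-22\right) 24 + 13 \right)}\right) - 9841187} = \frac{1}{\left(\left(-132 + 1588\right) - \left(-7 + \left(\left(-22\right) 24 + 13\right)\right)\right) - 9841187} = \frac{1}{\left(1456 - \left(-7 + \left(-528 + 13\right)\right)\right) - 9841187} = \frac{1}{\left(1456 - \left(-7 - 515\right)\right) - 9841187} = \frac{1}{\left(1456 - -522\right) - 9841187} = \frac{1}{\left(1456 + 522\right) - 9841187} = \frac{1}{1978 - 9841187} = \frac{1}{-9839209} = - \frac{1}{9839209}$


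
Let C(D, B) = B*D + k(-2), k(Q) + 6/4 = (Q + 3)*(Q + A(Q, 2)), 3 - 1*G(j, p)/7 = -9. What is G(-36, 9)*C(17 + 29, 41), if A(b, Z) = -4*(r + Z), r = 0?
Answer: 157458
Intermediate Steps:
A(b, Z) = -4*Z (A(b, Z) = -4*(0 + Z) = -4*Z)
G(j, p) = 84 (G(j, p) = 21 - 7*(-9) = 21 + 63 = 84)
k(Q) = -3/2 + (-8 + Q)*(3 + Q) (k(Q) = -3/2 + (Q + 3)*(Q - 4*2) = -3/2 + (3 + Q)*(Q - 8) = -3/2 + (3 + Q)*(-8 + Q) = -3/2 + (-8 + Q)*(3 + Q))
C(D, B) = -23/2 + B*D (C(D, B) = B*D + (-51/2 + (-2)**2 - 5*(-2)) = B*D + (-51/2 + 4 + 10) = B*D - 23/2 = -23/2 + B*D)
G(-36, 9)*C(17 + 29, 41) = 84*(-23/2 + 41*(17 + 29)) = 84*(-23/2 + 41*46) = 84*(-23/2 + 1886) = 84*(3749/2) = 157458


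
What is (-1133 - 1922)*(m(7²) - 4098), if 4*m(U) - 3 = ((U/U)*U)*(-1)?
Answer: 25109045/2 ≈ 1.2555e+7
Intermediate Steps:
m(U) = ¾ - U/4 (m(U) = ¾ + (((U/U)*U)*(-1))/4 = ¾ + ((1*U)*(-1))/4 = ¾ + (U*(-1))/4 = ¾ + (-U)/4 = ¾ - U/4)
(-1133 - 1922)*(m(7²) - 4098) = (-1133 - 1922)*((¾ - ¼*7²) - 4098) = -3055*((¾ - ¼*49) - 4098) = -3055*((¾ - 49/4) - 4098) = -3055*(-23/2 - 4098) = -3055*(-8219/2) = 25109045/2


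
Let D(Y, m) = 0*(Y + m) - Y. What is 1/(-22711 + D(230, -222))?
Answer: -1/22941 ≈ -4.3590e-5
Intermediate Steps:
D(Y, m) = -Y (D(Y, m) = 0 - Y = -Y)
1/(-22711 + D(230, -222)) = 1/(-22711 - 1*230) = 1/(-22711 - 230) = 1/(-22941) = -1/22941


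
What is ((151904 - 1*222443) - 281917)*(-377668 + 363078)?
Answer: 5142333040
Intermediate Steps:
((151904 - 1*222443) - 281917)*(-377668 + 363078) = ((151904 - 222443) - 281917)*(-14590) = (-70539 - 281917)*(-14590) = -352456*(-14590) = 5142333040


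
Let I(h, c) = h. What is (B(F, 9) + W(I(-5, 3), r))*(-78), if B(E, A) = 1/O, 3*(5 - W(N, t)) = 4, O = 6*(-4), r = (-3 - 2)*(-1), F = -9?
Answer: -1131/4 ≈ -282.75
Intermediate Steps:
r = 5 (r = -5*(-1) = 5)
O = -24
W(N, t) = 11/3 (W(N, t) = 5 - ⅓*4 = 5 - 4/3 = 11/3)
B(E, A) = -1/24 (B(E, A) = 1/(-24) = -1/24)
(B(F, 9) + W(I(-5, 3), r))*(-78) = (-1/24 + 11/3)*(-78) = (29/8)*(-78) = -1131/4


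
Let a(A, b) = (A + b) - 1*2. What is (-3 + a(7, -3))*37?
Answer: -37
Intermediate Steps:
a(A, b) = -2 + A + b (a(A, b) = (A + b) - 2 = -2 + A + b)
(-3 + a(7, -3))*37 = (-3 + (-2 + 7 - 3))*37 = (-3 + 2)*37 = -1*37 = -37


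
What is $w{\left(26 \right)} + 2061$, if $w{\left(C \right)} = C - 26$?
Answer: $2061$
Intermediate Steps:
$w{\left(C \right)} = -26 + C$ ($w{\left(C \right)} = C - 26 = -26 + C$)
$w{\left(26 \right)} + 2061 = \left(-26 + 26\right) + 2061 = 0 + 2061 = 2061$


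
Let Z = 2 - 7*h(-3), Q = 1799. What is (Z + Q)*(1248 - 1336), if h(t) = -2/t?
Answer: -474232/3 ≈ -1.5808e+5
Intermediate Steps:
Z = -8/3 (Z = 2 - (-14)/(-3) = 2 - (-14)*(-1)/3 = 2 - 7*⅔ = 2 - 14/3 = -8/3 ≈ -2.6667)
(Z + Q)*(1248 - 1336) = (-8/3 + 1799)*(1248 - 1336) = (5389/3)*(-88) = -474232/3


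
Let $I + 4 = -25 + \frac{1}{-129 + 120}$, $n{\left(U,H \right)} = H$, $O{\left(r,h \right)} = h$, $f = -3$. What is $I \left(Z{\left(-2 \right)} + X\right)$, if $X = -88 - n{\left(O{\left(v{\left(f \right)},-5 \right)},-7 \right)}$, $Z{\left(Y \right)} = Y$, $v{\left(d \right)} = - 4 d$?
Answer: $\frac{21746}{9} \approx 2416.2$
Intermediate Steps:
$X = -81$ ($X = -88 - -7 = -88 + 7 = -81$)
$I = - \frac{262}{9}$ ($I = -4 - \left(25 - \frac{1}{-129 + 120}\right) = -4 - \left(25 - \frac{1}{-9}\right) = -4 - \frac{226}{9} = - \frac{262}{9} \approx -29.111$)
$I \left(Z{\left(-2 \right)} + X\right) = - \frac{262 \left(-2 - 81\right)}{9} = \left(- \frac{262}{9}\right) \left(-83\right) = \frac{21746}{9}$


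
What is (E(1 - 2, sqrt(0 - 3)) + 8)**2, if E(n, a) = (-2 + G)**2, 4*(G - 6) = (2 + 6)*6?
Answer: 69696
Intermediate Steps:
G = 18 (G = 6 + ((2 + 6)*6)/4 = 6 + (8*6)/4 = 6 + (1/4)*48 = 6 + 12 = 18)
E(n, a) = 256 (E(n, a) = (-2 + 18)**2 = 16**2 = 256)
(E(1 - 2, sqrt(0 - 3)) + 8)**2 = (256 + 8)**2 = 264**2 = 69696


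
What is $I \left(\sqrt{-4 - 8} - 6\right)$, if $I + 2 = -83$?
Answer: $510 - 170 i \sqrt{3} \approx 510.0 - 294.45 i$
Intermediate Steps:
$I = -85$ ($I = -2 - 83 = -85$)
$I \left(\sqrt{-4 - 8} - 6\right) = - 85 \left(\sqrt{-4 - 8} - 6\right) = - 85 \left(\sqrt{-12} - 6\right) = - 85 \left(2 i \sqrt{3} - 6\right) = - 85 \left(-6 + 2 i \sqrt{3}\right) = 510 - 170 i \sqrt{3}$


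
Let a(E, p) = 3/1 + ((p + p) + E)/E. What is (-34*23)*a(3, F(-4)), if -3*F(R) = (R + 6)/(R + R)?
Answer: -28543/9 ≈ -3171.4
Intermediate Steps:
F(R) = -(6 + R)/(6*R) (F(R) = -(R + 6)/(3*(R + R)) = -(6 + R)/(3*(2*R)) = -(6 + R)*1/(2*R)/3 = -(6 + R)/(6*R))
a(E, p) = 3 + (E + 2*p)/E (a(E, p) = 3*1 + (2*p + E)/E = 3 + (E + 2*p)/E)
(-34*23)*a(3, F(-4)) = (-34*23)*(4 + 2*((⅙)*(-6 - 1*(-4))/(-4))/3) = -782*(4 + 2*((⅙)*(-¼)*(-6 + 4))*(⅓)) = -782*(4 + 2*((⅙)*(-¼)*(-2))*(⅓)) = -782*(4 + 2*(1/12)*(⅓)) = -782*(4 + 1/18) = -782*73/18 = -28543/9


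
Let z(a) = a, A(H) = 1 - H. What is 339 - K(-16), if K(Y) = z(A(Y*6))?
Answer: 242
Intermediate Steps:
K(Y) = 1 - 6*Y (K(Y) = 1 - Y*6 = 1 - 6*Y)
339 - K(-16) = 339 - (1 - 6*(-16)) = 339 - (1 + 96) = 339 - 1*97 = 339 - 97 = 242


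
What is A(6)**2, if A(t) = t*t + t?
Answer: 1764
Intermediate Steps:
A(t) = t + t**2 (A(t) = t**2 + t = t + t**2)
A(6)**2 = (6*(1 + 6))**2 = (6*7)**2 = 42**2 = 1764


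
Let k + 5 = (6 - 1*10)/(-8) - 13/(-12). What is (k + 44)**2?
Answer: 237169/144 ≈ 1647.0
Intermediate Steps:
k = -41/12 (k = -5 + ((6 - 1*10)/(-8) - 13/(-12)) = -5 + ((6 - 10)*(-1/8) - 13*(-1/12)) = -5 + (-4*(-1/8) + 13/12) = -5 + (1/2 + 13/12) = -5 + 19/12 = -41/12 ≈ -3.4167)
(k + 44)**2 = (-41/12 + 44)**2 = (487/12)**2 = 237169/144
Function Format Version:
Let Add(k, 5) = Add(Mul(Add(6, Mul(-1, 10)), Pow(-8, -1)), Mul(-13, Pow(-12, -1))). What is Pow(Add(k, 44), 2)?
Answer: Rational(237169, 144) ≈ 1647.0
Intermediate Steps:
k = Rational(-41, 12) (k = Add(-5, Add(Mul(Add(6, Mul(-1, 10)), Pow(-8, -1)), Mul(-13, Pow(-12, -1)))) = Add(-5, Add(Mul(Add(6, -10), Rational(-1, 8)), Mul(-13, Rational(-1, 12)))) = Add(-5, Add(Mul(-4, Rational(-1, 8)), Rational(13, 12))) = Add(-5, Add(Rational(1, 2), Rational(13, 12))) = Add(-5, Rational(19, 12)) = Rational(-41, 12) ≈ -3.4167)
Pow(Add(k, 44), 2) = Pow(Add(Rational(-41, 12), 44), 2) = Pow(Rational(487, 12), 2) = Rational(237169, 144)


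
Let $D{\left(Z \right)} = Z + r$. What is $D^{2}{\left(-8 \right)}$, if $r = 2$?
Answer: $36$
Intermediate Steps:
$D{\left(Z \right)} = 2 + Z$ ($D{\left(Z \right)} = Z + 2 = 2 + Z$)
$D^{2}{\left(-8 \right)} = \left(2 - 8\right)^{2} = \left(-6\right)^{2} = 36$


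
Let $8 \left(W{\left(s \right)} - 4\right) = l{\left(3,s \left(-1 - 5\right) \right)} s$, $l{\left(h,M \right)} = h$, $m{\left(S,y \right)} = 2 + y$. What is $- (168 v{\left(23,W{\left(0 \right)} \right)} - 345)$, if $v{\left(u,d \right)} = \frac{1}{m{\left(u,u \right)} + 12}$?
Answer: $\frac{12597}{37} \approx 340.46$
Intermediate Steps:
$W{\left(s \right)} = 4 + \frac{3 s}{8}$
$v{\left(u,d \right)} = \frac{1}{14 + u}$ ($v{\left(u,d \right)} = \frac{1}{\left(2 + u\right) + 12} = \frac{1}{14 + u}$)
$- (168 v{\left(23,W{\left(0 \right)} \right)} - 345) = - (\frac{168}{14 + 23} - 345) = - (\frac{168}{37} - 345) = \left(-1\right) \left(- \frac{12597}{37}\right) = \frac{12597}{37}$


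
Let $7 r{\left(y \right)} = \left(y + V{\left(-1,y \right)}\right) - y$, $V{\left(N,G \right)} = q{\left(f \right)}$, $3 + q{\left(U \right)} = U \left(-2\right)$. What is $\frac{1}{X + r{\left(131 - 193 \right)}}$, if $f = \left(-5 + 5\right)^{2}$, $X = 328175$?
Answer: $\frac{7}{2297222} \approx 3.0472 \cdot 10^{-6}$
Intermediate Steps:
$f = 0$ ($f = 0^{2} = 0$)
$q{\left(U \right)} = -3 - 2 U$ ($q{\left(U \right)} = -3 + U \left(-2\right) = -3 - 2 U$)
$V{\left(N,G \right)} = -3$ ($V{\left(N,G \right)} = -3 - 0 = -3 + 0 = -3$)
$r{\left(y \right)} = - \frac{3}{7}$ ($r{\left(y \right)} = \frac{\left(y - 3\right) - y}{7} = \frac{\left(-3 + y\right) - y}{7} = \frac{1}{7} \left(-3\right) = - \frac{3}{7}$)
$\frac{1}{X + r{\left(131 - 193 \right)}} = \frac{1}{328175 - \frac{3}{7}} = \frac{1}{\frac{2297222}{7}} = \frac{7}{2297222}$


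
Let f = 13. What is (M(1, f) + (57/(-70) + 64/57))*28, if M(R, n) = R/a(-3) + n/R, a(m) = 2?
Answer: 110192/285 ≈ 386.64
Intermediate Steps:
M(R, n) = R/2 + n/R
(M(1, f) + (57/(-70) + 64/57))*28 = (((1/2)*1 + 13/1) + (57/(-70) + 64/57))*28 = ((1/2 + 13*1) + (57*(-1/70) + 64*(1/57)))*28 = ((1/2 + 13) + (-57/70 + 64/57))*28 = (27/2 + 1231/3990)*28 = (27548/1995)*28 = 110192/285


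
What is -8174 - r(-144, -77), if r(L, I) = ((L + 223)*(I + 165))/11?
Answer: -8806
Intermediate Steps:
r(L, I) = (165 + I)*(223 + L)/11 (r(L, I) = ((223 + L)*(165 + I))*(1/11) = ((165 + I)*(223 + L))*(1/11) = (165 + I)*(223 + L)/11)
-8174 - r(-144, -77) = -8174 - (3345 + 15*(-144) + (223/11)*(-77) + (1/11)*(-77)*(-144)) = -8174 - (3345 - 2160 - 1561 + 1008) = -8174 - 1*632 = -8174 - 632 = -8806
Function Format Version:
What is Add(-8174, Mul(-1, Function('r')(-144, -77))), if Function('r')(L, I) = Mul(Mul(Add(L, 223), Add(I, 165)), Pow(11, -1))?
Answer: -8806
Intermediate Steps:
Function('r')(L, I) = Mul(Rational(1, 11), Add(165, I), Add(223, L)) (Function('r')(L, I) = Mul(Mul(Add(223, L), Add(165, I)), Rational(1, 11)) = Mul(Mul(Add(165, I), Add(223, L)), Rational(1, 11)) = Mul(Rational(1, 11), Add(165, I), Add(223, L)))
Add(-8174, Mul(-1, Function('r')(-144, -77))) = Add(-8174, Mul(-1, Add(3345, Mul(15, -144), Mul(Rational(223, 11), -77), Mul(Rational(1, 11), -77, -144)))) = Add(-8174, Mul(-1, Add(3345, -2160, -1561, 1008))) = Add(-8174, Mul(-1, 632)) = Add(-8174, -632) = -8806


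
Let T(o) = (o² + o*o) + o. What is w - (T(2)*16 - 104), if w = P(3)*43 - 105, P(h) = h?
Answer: -32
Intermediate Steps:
T(o) = o + 2*o² (T(o) = (o² + o²) + o = 2*o² + o = o + 2*o²)
w = 24 (w = 3*43 - 105 = 129 - 105 = 24)
w - (T(2)*16 - 104) = 24 - ((2*(1 + 2*2))*16 - 104) = 24 - ((2*(1 + 4))*16 - 104) = 24 - ((2*5)*16 - 104) = 24 - (10*16 - 104) = 24 - (160 - 104) = 24 - 1*56 = 24 - 56 = -32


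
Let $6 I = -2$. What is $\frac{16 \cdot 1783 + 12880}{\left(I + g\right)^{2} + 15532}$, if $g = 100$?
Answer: $\frac{372672}{229189} \approx 1.626$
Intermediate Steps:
$I = - \frac{1}{3}$ ($I = \frac{1}{6} \left(-2\right) = - \frac{1}{3} \approx -0.33333$)
$\frac{16 \cdot 1783 + 12880}{\left(I + g\right)^{2} + 15532} = \frac{16 \cdot 1783 + 12880}{\left(- \frac{1}{3} + 100\right)^{2} + 15532} = \frac{28528 + 12880}{\left(\frac{299}{3}\right)^{2} + 15532} = \frac{41408}{\frac{89401}{9} + 15532} = \frac{41408}{\frac{229189}{9}} = 41408 \cdot \frac{9}{229189} = \frac{372672}{229189}$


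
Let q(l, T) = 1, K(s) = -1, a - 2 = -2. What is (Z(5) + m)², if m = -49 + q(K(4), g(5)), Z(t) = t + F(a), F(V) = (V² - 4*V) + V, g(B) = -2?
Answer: 1849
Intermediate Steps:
a = 0 (a = 2 - 2 = 0)
F(V) = V² - 3*V
Z(t) = t (Z(t) = t + 0*(-3 + 0) = t + 0*(-3) = t + 0 = t)
m = -48 (m = -49 + 1 = -48)
(Z(5) + m)² = (5 - 48)² = (-43)² = 1849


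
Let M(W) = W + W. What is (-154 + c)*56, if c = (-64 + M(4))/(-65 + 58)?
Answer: -8176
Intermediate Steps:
M(W) = 2*W
c = 8 (c = (-64 + 2*4)/(-65 + 58) = (-64 + 8)/(-7) = -56*(-⅐) = 8)
(-154 + c)*56 = (-154 + 8)*56 = -146*56 = -8176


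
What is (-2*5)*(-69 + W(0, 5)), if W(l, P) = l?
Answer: 690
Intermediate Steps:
(-2*5)*(-69 + W(0, 5)) = (-2*5)*(-69 + 0) = -10*(-69) = 690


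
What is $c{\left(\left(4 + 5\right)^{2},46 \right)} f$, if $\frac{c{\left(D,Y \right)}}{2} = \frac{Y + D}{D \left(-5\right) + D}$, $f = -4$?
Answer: $\frac{254}{81} \approx 3.1358$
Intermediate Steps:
$c{\left(D,Y \right)} = - \frac{D + Y}{2 D}$ ($c{\left(D,Y \right)} = 2 \frac{Y + D}{D \left(-5\right) + D} = 2 \frac{D + Y}{- 5 D + D} = 2 \frac{D + Y}{\left(-4\right) D} = 2 \left(D + Y\right) \left(- \frac{1}{4 D}\right) = 2 \left(- \frac{D + Y}{4 D}\right) = - \frac{D + Y}{2 D}$)
$c{\left(\left(4 + 5\right)^{2},46 \right)} f = \frac{- \left(4 + 5\right)^{2} - 46}{2 \left(4 + 5\right)^{2}} \left(-4\right) = \frac{- 9^{2} - 46}{2 \cdot 9^{2}} \left(-4\right) = \frac{\left(-1\right) 81 - 46}{2 \cdot 81} \left(-4\right) = \frac{1}{2} \cdot \frac{1}{81} \left(-81 - 46\right) \left(-4\right) = \frac{1}{2} \cdot \frac{1}{81} \left(-127\right) \left(-4\right) = \left(- \frac{127}{162}\right) \left(-4\right) = \frac{254}{81}$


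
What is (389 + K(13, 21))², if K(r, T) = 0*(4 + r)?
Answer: 151321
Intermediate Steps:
K(r, T) = 0
(389 + K(13, 21))² = (389 + 0)² = 389² = 151321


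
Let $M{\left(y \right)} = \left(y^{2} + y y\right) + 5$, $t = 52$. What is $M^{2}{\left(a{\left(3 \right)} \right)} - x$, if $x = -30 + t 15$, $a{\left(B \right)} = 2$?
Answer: $-581$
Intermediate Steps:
$M{\left(y \right)} = 5 + 2 y^{2}$ ($M{\left(y \right)} = \left(y^{2} + y^{2}\right) + 5 = 2 y^{2} + 5 = 5 + 2 y^{2}$)
$x = 750$ ($x = -30 + 52 \cdot 15 = -30 + 780 = 750$)
$M^{2}{\left(a{\left(3 \right)} \right)} - x = \left(5 + 2 \cdot 2^{2}\right)^{2} - 750 = \left(5 + 2 \cdot 4\right)^{2} - 750 = \left(5 + 8\right)^{2} - 750 = 13^{2} - 750 = 169 - 750 = -581$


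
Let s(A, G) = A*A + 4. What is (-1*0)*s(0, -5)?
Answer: 0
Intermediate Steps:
s(A, G) = 4 + A² (s(A, G) = A² + 4 = 4 + A²)
(-1*0)*s(0, -5) = (-1*0)*(4 + 0²) = 0*(4 + 0) = 0*4 = 0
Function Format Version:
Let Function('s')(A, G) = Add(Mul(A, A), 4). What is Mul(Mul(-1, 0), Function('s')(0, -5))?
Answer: 0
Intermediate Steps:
Function('s')(A, G) = Add(4, Pow(A, 2)) (Function('s')(A, G) = Add(Pow(A, 2), 4) = Add(4, Pow(A, 2)))
Mul(Mul(-1, 0), Function('s')(0, -5)) = Mul(Mul(-1, 0), Add(4, Pow(0, 2))) = Mul(0, Add(4, 0)) = Mul(0, 4) = 0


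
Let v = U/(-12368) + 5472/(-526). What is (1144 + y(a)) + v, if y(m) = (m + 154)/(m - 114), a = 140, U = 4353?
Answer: 48398774965/42286192 ≈ 1144.6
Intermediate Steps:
v = -34983687/3252784 (v = 4353/(-12368) + 5472/(-526) = 4353*(-1/12368) + 5472*(-1/526) = -4353/12368 - 2736/263 = -34983687/3252784 ≈ -10.755)
y(m) = (154 + m)/(-114 + m)
(1144 + y(a)) + v = (1144 + (154 + 140)/(-114 + 140)) - 34983687/3252784 = (1144 + 294/26) - 34983687/3252784 = (1144 + (1/26)*294) - 34983687/3252784 = (1144 + 147/13) - 34983687/3252784 = 15019/13 - 34983687/3252784 = 48398774965/42286192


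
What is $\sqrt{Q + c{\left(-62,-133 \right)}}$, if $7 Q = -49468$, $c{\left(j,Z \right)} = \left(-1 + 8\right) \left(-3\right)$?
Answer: $\frac{i \sqrt{347305}}{7} \approx 84.189 i$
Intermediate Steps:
$c{\left(j,Z \right)} = -21$ ($c{\left(j,Z \right)} = 7 \left(-3\right) = -21$)
$Q = - \frac{49468}{7}$ ($Q = \frac{1}{7} \left(-49468\right) = - \frac{49468}{7} \approx -7066.9$)
$\sqrt{Q + c{\left(-62,-133 \right)}} = \sqrt{- \frac{49468}{7} - 21} = \sqrt{- \frac{49615}{7}} = \frac{i \sqrt{347305}}{7}$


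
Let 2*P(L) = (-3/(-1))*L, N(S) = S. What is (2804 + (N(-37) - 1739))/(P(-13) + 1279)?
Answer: 2056/2519 ≈ 0.81620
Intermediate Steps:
P(L) = 3*L/2 (P(L) = ((-3/(-1))*L)/2 = ((-3*(-1))*L)/2 = (3*L)/2 = 3*L/2)
(2804 + (N(-37) - 1739))/(P(-13) + 1279) = (2804 + (-37 - 1739))/((3/2)*(-13) + 1279) = (2804 - 1776)/(-39/2 + 1279) = 1028/(2519/2) = 1028*(2/2519) = 2056/2519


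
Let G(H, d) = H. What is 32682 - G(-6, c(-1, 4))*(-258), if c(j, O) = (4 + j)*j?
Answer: 31134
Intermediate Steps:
c(j, O) = j*(4 + j)
32682 - G(-6, c(-1, 4))*(-258) = 32682 - (-6)*(-258) = 32682 - 1*1548 = 32682 - 1548 = 31134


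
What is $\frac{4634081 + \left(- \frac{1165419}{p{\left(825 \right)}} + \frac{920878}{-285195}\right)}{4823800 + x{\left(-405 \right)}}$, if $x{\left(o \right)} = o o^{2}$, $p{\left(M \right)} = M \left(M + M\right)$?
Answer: $- \frac{39978870863952101}{531486929715843750} \approx -0.075221$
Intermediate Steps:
$p{\left(M \right)} = 2 M^{2}$ ($p{\left(M \right)} = M 2 M = 2 M^{2}$)
$x{\left(o \right)} = o^{3}$
$\frac{4634081 + \left(- \frac{1165419}{p{\left(825 \right)}} + \frac{920878}{-285195}\right)}{4823800 + x{\left(-405 \right)}} = \frac{4634081 + \left(- \frac{1165419}{2 \cdot 825^{2}} + \frac{920878}{-285195}\right)}{4823800 + \left(-405\right)^{3}} = \frac{4634081 - \left(\frac{920878}{285195} + \frac{1165419}{2 \cdot 680625}\right)}{4823800 - 66430125} = \frac{4634081 - \left(\frac{920878}{285195} + \frac{1165419}{1361250}\right)}{-61606325} = \left(4634081 - \frac{35242596649}{8627148750}\right) \left(- \frac{1}{61606325}\right) = \frac{39978870863952101}{8627148750} \left(- \frac{1}{61606325}\right) = - \frac{39978870863952101}{531486929715843750}$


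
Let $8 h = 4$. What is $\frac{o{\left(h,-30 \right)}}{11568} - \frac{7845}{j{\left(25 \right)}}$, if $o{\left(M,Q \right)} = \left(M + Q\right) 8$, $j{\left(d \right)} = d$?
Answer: $- \frac{4537843}{14460} \approx -313.82$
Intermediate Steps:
$h = \frac{1}{2}$ ($h = \frac{1}{8} \cdot 4 = \frac{1}{2} \approx 0.5$)
$o{\left(M,Q \right)} = 8 M + 8 Q$
$\frac{o{\left(h,-30 \right)}}{11568} - \frac{7845}{j{\left(25 \right)}} = \frac{8 \cdot \frac{1}{2} + 8 \left(-30\right)}{11568} - \frac{7845}{25} = \left(4 - 240\right) \frac{1}{11568} - \frac{1569}{5} = \left(-236\right) \frac{1}{11568} - \frac{1569}{5} = - \frac{59}{2892} - \frac{1569}{5} = - \frac{4537843}{14460}$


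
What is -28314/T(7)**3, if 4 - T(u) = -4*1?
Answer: -14157/256 ≈ -55.301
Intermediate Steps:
T(u) = 8 (T(u) = 4 - (-4) = 4 - 1*(-4) = 4 + 4 = 8)
-28314/T(7)**3 = -28314/(8**3) = -28314/512 = -28314*1/512 = -14157/256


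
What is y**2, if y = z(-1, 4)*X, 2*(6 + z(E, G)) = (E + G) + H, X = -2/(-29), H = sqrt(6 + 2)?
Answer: 89/841 - 36*sqrt(2)/841 ≈ 0.045289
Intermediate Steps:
H = 2*sqrt(2) (H = sqrt(8) = 2*sqrt(2) ≈ 2.8284)
X = 2/29 (X = -2*(-1/29) = 2/29 ≈ 0.068966)
z(E, G) = -6 + sqrt(2) + E/2 + G/2 (z(E, G) = -6 + ((E + G) + 2*sqrt(2))/2 = -6 + (E + G + 2*sqrt(2))/2 = -6 + (sqrt(2) + E/2 + G/2) = -6 + sqrt(2) + E/2 + G/2)
y = -9/29 + 2*sqrt(2)/29 (y = (-6 + sqrt(2) + (1/2)*(-1) + (1/2)*4)*(2/29) = (-6 + sqrt(2) - 1/2 + 2)*(2/29) = (-9/2 + sqrt(2))*(2/29) = -9/29 + 2*sqrt(2)/29 ≈ -0.21281)
y**2 = (-9/29 + 2*sqrt(2)/29)**2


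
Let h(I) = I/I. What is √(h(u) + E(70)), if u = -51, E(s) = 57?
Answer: √58 ≈ 7.6158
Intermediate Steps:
h(I) = 1
√(h(u) + E(70)) = √(1 + 57) = √58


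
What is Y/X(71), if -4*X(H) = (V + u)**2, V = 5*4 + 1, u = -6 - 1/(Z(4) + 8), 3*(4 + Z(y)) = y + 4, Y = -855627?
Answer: 456334400/29403 ≈ 15520.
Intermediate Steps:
Z(y) = -8/3 + y/3 (Z(y) = -4 + (y + 4)/3 = -4 + (4 + y)/3 = -4 + (4/3 + y/3) = -8/3 + y/3)
u = -123/20 (u = -6 - 1/((-8/3 + (1/3)*4) + 8) = -6 - 1/((-8/3 + 4/3) + 8) = -6 - 1/(-4/3 + 8) = -6 - 1/20/3 = -6 - 1*3/20 = -6 - 3/20 = -123/20 ≈ -6.1500)
V = 21 (V = 20 + 1 = 21)
X(H) = -88209/1600 (X(H) = -(21 - 123/20)**2/4 = -(297/20)**2/4 = -1/4*88209/400 = -88209/1600)
Y/X(71) = -855627/(-88209/1600) = -855627*(-1600/88209) = 456334400/29403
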